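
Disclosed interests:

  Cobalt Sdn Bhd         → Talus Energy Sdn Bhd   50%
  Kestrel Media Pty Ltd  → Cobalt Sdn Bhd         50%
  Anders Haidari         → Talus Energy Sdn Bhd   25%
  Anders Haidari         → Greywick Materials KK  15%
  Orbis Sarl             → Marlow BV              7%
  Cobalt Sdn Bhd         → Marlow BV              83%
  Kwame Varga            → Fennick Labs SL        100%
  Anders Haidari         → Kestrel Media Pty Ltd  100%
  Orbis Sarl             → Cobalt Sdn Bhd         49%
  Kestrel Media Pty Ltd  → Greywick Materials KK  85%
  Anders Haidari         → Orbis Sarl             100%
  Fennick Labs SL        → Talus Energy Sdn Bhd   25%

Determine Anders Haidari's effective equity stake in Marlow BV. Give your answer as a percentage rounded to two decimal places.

89.17%

Anders reaches Marlow along 3 paths.
Via Orbis: 100% × 7% = 7%.
Via Kestrel → Cobalt: 100% × 50% × 83% = 41.5%.
Via Orbis → Cobalt: 100% × 49% × 83% = 40.67%.
Total: 7% + 41.5% + 40.67% = 89.17%.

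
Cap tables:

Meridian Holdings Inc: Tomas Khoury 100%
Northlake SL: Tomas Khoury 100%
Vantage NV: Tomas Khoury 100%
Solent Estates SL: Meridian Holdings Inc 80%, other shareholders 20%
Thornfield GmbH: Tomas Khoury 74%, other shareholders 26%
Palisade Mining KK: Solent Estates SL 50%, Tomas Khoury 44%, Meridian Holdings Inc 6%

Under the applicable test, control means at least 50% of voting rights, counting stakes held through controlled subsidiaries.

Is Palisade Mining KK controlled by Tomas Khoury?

Tomas holds 100% of Meridian, so Tomas controls Meridian.
Meridian holds 80% of Solent, so Tomas controls Solent.
Solent and Tomas and Meridian together hold 50% + 44% + 6% = 100% of Palisade, so Tomas controls Palisade.

Yes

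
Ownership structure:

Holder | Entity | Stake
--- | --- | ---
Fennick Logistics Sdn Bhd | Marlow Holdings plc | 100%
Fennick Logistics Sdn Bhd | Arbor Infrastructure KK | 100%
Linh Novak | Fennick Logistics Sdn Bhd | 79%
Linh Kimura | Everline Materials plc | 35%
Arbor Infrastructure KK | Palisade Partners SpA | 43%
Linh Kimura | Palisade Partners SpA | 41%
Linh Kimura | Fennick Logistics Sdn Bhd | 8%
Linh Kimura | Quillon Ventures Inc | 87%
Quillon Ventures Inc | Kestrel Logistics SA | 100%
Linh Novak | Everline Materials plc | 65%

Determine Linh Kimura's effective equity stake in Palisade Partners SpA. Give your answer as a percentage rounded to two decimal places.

44.44%

Linh Kimura reaches Palisade along 2 paths.
Direct stake: 41% = 41%.
Via Fennick → Arbor: 8% × 100% × 43% = 3.44%.
Total: 41% + 3.44% = 44.44%.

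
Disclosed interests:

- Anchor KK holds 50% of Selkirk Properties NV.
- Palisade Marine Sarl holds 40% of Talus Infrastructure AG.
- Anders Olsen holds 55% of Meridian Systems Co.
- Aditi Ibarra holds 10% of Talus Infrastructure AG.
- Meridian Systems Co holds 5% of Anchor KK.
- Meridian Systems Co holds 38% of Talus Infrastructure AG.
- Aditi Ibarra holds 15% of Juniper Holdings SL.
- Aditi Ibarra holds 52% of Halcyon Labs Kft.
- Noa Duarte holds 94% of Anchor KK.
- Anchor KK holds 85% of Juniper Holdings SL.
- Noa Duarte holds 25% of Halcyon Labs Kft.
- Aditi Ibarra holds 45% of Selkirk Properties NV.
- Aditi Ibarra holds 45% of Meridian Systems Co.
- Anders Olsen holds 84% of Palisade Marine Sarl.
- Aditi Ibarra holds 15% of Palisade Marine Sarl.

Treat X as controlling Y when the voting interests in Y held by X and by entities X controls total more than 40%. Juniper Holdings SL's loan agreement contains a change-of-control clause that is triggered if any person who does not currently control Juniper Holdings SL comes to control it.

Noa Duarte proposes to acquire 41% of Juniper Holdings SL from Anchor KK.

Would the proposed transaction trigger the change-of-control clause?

No

The purchase adds only to Noa's holdings (Anchor's stake shrinks), so Noa is the only person who could newly come to control Juniper.
Noa holds 94% of Anchor, so Noa controls Anchor.
Anchor holds 85% of Juniper, so Noa controls Juniper.
So Noa already controls Juniper before the transaction.
After the purchase, Noa holds 41% of Juniper directly, and Anchor's stake falls to 44%.
Noa controlled Juniper already, so this is not a new person acquiring control; every other person's position is unchanged or reduced.
No new person acquires control, so the clause is not triggered.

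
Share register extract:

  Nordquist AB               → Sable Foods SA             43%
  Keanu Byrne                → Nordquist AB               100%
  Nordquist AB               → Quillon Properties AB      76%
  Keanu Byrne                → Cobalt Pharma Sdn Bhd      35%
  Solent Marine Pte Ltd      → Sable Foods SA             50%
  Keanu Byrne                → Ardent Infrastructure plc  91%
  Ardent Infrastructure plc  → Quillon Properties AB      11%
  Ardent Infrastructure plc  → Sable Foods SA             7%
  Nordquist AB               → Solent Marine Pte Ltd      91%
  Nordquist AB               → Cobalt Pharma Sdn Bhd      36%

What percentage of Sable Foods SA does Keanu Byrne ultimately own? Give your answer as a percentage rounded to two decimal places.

94.87%

Keanu reaches Sable along 3 paths.
Via Nordquist: 100% × 43% = 43%.
Via Ardent: 91% × 7% = 6.37%.
Via Nordquist → Solent: 100% × 91% × 50% = 45.5%.
Total: 43% + 6.37% + 45.5% = 94.87%.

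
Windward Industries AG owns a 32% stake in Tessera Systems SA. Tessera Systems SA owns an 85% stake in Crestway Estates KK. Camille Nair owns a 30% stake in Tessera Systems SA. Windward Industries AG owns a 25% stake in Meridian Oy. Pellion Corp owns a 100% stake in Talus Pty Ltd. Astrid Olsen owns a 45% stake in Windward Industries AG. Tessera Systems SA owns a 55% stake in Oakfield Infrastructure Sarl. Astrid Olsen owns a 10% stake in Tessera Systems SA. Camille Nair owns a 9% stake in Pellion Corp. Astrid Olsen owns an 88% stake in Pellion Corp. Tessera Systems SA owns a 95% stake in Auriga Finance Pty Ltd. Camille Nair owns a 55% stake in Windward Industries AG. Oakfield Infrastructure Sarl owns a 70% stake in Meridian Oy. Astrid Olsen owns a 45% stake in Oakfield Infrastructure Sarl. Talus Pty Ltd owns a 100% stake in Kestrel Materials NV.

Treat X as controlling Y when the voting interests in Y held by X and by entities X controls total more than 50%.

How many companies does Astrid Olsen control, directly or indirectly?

3

Astrid holds 88% of Pellion, so Astrid controls Pellion.
Pellion holds 100% of Talus, so Astrid controls Talus.
Talus holds 100% of Kestrel, so Astrid controls Kestrel.
No other company's threshold is met.
Astrid controls 3 companies.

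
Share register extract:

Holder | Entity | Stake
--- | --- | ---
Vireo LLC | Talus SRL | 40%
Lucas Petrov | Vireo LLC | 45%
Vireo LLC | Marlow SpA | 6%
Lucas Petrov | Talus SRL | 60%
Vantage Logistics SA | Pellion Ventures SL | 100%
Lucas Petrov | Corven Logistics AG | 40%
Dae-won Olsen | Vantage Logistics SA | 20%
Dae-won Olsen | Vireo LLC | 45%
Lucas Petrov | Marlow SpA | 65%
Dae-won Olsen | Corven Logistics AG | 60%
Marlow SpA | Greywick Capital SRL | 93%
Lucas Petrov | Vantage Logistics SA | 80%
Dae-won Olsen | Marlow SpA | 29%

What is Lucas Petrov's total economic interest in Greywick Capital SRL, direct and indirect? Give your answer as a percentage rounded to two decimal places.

Lucas reaches Greywick along 2 paths.
Via Marlow: 65% × 93% = 60.45%.
Via Vireo → Marlow: 45% × 6% × 93% = 2.511%.
Total: 60.45% + 2.511% = 62.961%.
Rounded: 62.96%.

62.96%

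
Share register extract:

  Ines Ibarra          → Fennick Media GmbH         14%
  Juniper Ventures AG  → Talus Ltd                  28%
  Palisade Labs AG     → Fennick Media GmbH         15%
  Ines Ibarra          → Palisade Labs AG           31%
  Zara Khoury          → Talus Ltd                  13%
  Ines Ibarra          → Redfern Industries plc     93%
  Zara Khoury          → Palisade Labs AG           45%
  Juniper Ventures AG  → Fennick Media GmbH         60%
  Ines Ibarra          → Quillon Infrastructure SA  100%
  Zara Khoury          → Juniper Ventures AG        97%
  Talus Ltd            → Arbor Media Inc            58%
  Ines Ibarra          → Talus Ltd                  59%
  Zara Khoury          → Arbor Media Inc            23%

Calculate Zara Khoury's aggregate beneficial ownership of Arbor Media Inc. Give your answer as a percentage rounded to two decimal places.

46.29%

Zara reaches Arbor along 3 paths.
Via Juniper → Talus: 97% × 28% × 58% = 15.7528%.
Via Talus: 13% × 58% = 7.54%.
Direct stake: 23% = 23%.
Total: 15.7528% + 7.54% + 23% = 46.2928%.
Rounded: 46.29%.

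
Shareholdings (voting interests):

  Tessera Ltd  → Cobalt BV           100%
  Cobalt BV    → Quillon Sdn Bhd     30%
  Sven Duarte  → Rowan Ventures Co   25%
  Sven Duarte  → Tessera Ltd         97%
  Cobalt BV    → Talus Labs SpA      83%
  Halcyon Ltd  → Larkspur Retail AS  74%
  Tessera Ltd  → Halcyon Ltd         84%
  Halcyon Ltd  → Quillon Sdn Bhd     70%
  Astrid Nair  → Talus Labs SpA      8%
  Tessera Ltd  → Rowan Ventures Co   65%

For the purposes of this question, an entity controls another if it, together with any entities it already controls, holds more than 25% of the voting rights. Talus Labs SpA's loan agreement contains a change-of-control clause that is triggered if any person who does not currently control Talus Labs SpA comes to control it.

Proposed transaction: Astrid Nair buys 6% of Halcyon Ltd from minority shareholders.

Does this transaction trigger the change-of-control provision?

The purchase changes only Astrid's holdings, so Astrid is the only person who could newly come to control Talus.
Astrid's largest direct stake is 8% in Talus, which does not meet the threshold, so Astrid controls no company.
In Talus, Astrid's side holds only 8%, not > 25%.
So before the transaction, Astrid does not control Talus.
After the purchase, Astrid holds 6% of Halcyon directly.
Astrid's side now holds 6% of Halcyon, not > 25%, so Astrid still does not control Halcyon.
After the transaction, Astrid's side holds 8% of Talus, not > 25%, so Astrid still does not control Talus.
No new person acquires control, so the clause is not triggered.

No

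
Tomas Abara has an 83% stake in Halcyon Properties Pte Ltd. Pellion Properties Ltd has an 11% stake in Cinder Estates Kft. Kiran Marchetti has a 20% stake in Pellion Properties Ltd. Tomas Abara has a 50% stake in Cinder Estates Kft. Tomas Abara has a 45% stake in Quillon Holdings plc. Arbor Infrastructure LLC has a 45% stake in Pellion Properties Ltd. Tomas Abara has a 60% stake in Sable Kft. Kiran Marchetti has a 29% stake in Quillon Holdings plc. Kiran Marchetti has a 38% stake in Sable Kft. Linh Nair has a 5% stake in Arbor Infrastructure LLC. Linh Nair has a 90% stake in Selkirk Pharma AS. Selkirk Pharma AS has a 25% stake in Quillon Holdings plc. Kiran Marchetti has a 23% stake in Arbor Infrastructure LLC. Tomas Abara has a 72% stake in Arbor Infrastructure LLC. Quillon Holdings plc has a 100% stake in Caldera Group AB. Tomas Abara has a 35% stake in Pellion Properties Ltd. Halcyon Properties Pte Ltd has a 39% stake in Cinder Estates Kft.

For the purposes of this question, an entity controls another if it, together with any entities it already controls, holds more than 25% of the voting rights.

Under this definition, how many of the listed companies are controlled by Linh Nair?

Linh holds 90% of Selkirk, so Linh controls Selkirk.
No other company's threshold is met.
Linh controls 1 company.

1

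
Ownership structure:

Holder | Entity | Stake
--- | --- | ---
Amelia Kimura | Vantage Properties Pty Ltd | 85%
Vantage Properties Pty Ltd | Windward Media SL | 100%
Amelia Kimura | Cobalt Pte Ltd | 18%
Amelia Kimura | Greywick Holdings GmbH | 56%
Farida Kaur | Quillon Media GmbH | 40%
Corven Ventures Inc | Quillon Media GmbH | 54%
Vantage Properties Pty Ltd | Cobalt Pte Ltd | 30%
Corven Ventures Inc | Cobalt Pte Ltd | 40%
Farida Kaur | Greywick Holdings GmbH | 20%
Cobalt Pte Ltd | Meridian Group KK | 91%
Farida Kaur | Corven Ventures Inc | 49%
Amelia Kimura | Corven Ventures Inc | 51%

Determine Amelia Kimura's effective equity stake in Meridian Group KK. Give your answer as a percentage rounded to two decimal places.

58.15%

Amelia reaches Meridian along 3 paths.
Via Vantage → Cobalt: 85% × 30% × 91% = 23.205%.
Via Cobalt: 18% × 91% = 16.38%.
Via Corven → Cobalt: 51% × 40% × 91% = 18.564%.
Total: 23.205% + 16.38% + 18.564% = 58.149%.
Rounded: 58.15%.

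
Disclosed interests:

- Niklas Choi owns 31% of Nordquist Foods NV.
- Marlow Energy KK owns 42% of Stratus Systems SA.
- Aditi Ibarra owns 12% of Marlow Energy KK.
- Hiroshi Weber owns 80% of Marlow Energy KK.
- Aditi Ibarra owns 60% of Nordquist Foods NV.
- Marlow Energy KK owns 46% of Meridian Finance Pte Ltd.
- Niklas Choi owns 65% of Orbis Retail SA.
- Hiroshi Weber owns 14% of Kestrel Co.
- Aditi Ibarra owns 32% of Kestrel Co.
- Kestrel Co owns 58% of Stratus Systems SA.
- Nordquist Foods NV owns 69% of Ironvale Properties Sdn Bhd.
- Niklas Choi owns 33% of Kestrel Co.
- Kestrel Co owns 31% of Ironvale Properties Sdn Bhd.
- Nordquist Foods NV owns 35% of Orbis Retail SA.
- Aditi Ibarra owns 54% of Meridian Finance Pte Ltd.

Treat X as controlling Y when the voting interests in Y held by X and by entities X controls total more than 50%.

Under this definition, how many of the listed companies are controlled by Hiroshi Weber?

1

Hiroshi holds 80% of Marlow, so Hiroshi controls Marlow.
No other company's threshold is met.
Hiroshi controls 1 company.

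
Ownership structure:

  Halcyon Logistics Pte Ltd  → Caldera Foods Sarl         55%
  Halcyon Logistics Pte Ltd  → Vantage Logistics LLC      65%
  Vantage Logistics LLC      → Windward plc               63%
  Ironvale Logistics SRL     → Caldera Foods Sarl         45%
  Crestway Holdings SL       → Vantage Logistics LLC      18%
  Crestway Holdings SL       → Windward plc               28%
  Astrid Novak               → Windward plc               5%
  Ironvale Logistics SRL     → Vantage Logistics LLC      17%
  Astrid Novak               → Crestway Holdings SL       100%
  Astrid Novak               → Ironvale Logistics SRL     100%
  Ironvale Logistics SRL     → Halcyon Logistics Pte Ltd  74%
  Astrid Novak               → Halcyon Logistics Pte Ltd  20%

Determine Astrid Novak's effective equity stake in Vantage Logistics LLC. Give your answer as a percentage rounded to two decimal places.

Astrid reaches Vantage along 4 paths.
Via Crestway: 100% × 18% = 18%.
Via Halcyon: 20% × 65% = 13%.
Via Ironvale → Halcyon: 100% × 74% × 65% = 48.1%.
Via Ironvale: 100% × 17% = 17%.
Total: 18% + 13% + 48.1% + 17% = 96.1%.
Rounded: 96.10%.

96.10%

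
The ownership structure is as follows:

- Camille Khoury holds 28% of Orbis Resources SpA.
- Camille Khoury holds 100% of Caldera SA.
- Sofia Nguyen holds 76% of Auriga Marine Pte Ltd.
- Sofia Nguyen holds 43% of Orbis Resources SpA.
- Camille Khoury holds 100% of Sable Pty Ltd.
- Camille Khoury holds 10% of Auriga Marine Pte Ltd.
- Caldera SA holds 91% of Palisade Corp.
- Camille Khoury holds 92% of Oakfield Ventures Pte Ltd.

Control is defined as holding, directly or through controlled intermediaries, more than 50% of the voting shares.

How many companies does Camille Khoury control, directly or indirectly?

4

Camille holds 100% of Sable, so Camille controls Sable.
Camille holds 100% of Caldera, so Camille controls Caldera.
Camille holds 92% of Oakfield, so Camille controls Oakfield.
Caldera holds 91% of Palisade, so Camille controls Palisade.
No other company's threshold is met.
Camille controls 4 companies.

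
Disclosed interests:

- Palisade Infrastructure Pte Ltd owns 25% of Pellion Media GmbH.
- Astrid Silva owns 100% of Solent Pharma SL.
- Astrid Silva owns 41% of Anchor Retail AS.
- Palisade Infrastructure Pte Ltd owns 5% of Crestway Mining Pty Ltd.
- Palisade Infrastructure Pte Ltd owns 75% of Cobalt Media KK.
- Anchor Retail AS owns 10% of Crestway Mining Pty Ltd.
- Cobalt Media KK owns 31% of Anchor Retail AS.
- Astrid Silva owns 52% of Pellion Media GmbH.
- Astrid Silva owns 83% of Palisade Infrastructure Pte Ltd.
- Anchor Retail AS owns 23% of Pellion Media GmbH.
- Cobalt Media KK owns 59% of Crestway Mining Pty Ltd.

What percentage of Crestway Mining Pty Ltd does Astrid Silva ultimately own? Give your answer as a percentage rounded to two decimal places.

Astrid reaches Crestway along 4 paths.
Via Palisade: 83% × 5% = 4.15%.
Via Palisade → Cobalt: 83% × 75% × 59% = 36.7275%.
Via Palisade → Cobalt → Anchor: 83% × 75% × 31% × 10% = 1.92975%.
Via Anchor: 41% × 10% = 4.1%.
Total: 4.15% + 36.7275% + 1.92975% + 4.1% = 46.90725%.
Rounded: 46.91%.

46.91%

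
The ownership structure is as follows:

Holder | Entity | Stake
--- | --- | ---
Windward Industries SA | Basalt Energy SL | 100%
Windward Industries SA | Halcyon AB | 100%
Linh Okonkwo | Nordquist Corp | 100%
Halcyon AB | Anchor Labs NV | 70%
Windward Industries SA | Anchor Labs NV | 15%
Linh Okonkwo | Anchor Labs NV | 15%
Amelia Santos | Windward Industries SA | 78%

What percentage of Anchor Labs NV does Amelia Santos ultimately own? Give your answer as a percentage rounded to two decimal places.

66.30%

Amelia reaches Anchor along 2 paths.
Via Windward: 78% × 15% = 11.7%.
Via Windward → Halcyon: 78% × 100% × 70% = 54.6%.
Total: 11.7% + 54.6% = 66.3%.
Rounded: 66.30%.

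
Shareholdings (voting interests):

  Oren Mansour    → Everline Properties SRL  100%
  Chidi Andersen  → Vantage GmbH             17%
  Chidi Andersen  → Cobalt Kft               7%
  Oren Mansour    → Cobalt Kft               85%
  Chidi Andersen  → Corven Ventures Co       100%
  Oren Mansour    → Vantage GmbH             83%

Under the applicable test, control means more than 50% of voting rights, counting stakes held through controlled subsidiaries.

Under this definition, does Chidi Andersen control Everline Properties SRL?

Chidi holds 100% of Corven, so Chidi controls Corven.
Neither Chidi nor any entity Chidi controls holds any voting interest in Everline.
So Chidi does not control Everline.

No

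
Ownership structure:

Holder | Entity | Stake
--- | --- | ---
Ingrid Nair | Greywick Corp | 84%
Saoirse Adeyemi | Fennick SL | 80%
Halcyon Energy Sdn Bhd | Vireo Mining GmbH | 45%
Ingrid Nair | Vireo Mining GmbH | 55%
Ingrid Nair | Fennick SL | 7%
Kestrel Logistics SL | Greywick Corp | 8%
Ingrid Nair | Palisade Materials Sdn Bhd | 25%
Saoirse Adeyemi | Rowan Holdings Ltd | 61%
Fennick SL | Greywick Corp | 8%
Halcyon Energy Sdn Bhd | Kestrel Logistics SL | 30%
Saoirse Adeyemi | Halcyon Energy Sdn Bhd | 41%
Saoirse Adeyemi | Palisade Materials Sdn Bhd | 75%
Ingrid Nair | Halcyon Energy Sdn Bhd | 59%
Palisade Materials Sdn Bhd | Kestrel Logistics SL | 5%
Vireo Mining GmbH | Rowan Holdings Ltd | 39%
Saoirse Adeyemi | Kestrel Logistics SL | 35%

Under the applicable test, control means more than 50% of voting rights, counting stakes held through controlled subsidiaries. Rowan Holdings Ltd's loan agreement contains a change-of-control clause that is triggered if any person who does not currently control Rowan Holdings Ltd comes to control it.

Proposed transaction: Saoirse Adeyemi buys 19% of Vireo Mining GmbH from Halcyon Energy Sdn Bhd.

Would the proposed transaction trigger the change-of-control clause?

The purchase adds only to Saoirse's holdings (Halcyon's stake shrinks), so Saoirse is the only person who could newly come to control Rowan.
Saoirse holds 61% of Rowan, so Saoirse controls Rowan.
So Saoirse already controls Rowan before the transaction.
After the purchase, Saoirse holds 19% of Vireo directly, and Halcyon's stake falls to 26%.
Saoirse controlled Rowan already, so this is not a new person acquiring control; every other person's position is unchanged or reduced.
No new person acquires control, so the clause is not triggered.

No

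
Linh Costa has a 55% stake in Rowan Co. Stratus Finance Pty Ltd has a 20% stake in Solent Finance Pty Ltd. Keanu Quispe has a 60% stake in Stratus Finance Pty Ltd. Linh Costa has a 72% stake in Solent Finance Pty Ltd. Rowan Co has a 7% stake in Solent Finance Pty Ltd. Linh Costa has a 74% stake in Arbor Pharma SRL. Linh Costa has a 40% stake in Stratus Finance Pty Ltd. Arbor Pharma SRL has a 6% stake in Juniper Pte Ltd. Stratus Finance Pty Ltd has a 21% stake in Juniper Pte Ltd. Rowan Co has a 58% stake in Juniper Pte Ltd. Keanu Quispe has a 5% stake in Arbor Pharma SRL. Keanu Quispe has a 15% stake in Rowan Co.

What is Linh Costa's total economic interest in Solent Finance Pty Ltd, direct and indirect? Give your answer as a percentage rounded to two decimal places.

83.85%

Linh reaches Solent along 3 paths.
Via Stratus: 40% × 20% = 8%.
Via Rowan: 55% × 7% = 3.85%.
Direct stake: 72% = 72%.
Total: 8% + 3.85% + 72% = 83.85%.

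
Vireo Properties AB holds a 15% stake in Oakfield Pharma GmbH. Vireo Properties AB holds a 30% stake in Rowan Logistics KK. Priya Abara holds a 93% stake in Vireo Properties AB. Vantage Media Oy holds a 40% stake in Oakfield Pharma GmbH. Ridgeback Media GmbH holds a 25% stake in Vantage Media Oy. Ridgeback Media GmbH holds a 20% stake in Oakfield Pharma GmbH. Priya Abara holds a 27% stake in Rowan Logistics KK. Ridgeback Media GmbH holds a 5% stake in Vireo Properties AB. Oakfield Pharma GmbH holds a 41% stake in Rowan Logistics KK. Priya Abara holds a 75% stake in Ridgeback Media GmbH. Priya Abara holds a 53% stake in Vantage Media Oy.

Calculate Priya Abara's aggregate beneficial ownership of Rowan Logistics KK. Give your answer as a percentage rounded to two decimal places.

Priya reaches Rowan along 8 paths.
Via Ridgeback → Vireo: 75% × 5% × 30% = 1.125%.
Via Vireo: 93% × 30% = 27.9%.
Via Ridgeback → Oakfield: 75% × 20% × 41% = 6.15%.
Via Ridgeback → Vireo → Oakfield: 75% × 5% × 15% × 41% = 0.230625%.
Via Vireo → Oakfield: 93% × 15% × 41% = 5.7195%.
Via Vantage → Oakfield: 53% × 40% × 41% = 8.692%.
Via Ridgeback → Vantage → Oakfield: 75% × 25% × 40% × 41% = 3.075%.
Direct stake: 27% = 27%.
Total: 1.125% + 27.9% + 6.15% + 0.230625% + 5.7195% + 8.692% + 3.075% + 27% = 79.892125%.
Rounded: 79.89%.

79.89%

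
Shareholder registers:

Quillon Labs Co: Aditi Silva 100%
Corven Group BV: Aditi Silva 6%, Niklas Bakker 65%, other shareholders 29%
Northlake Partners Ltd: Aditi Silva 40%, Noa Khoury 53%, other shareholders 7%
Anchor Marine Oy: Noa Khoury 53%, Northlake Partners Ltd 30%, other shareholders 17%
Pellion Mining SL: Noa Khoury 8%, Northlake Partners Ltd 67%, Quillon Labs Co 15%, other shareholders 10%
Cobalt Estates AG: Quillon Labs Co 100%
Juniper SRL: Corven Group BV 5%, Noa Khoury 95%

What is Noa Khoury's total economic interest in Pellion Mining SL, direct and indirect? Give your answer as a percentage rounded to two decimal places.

Noa reaches Pellion along 2 paths.
Direct stake: 8% = 8%.
Via Northlake: 53% × 67% = 35.51%.
Total: 8% + 35.51% = 43.51%.

43.51%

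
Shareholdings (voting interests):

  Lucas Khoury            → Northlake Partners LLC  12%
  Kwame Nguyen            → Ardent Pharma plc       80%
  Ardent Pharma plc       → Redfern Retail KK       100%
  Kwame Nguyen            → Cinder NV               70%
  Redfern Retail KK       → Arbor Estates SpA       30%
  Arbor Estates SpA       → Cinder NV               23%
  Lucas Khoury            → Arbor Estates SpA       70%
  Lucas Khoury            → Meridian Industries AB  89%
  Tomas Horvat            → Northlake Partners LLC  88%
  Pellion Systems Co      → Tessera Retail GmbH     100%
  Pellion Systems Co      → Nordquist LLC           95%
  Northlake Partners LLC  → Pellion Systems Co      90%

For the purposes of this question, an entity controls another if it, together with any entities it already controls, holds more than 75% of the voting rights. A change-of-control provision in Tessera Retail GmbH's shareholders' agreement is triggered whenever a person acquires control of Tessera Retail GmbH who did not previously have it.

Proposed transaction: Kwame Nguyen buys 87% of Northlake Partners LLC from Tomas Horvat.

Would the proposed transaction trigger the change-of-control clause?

Yes

The purchase adds only to Kwame's holdings (Tomas's stake shrinks), so Kwame is the only person who could newly come to control Tessera.
Kwame holds 80% of Ardent, so Kwame controls Ardent.
Ardent holds 100% of Redfern, so Kwame controls Redfern.
Neither Kwame nor any entity Kwame controls holds any voting interest in Tessera.
So before the transaction, Kwame does not control Tessera.
After the purchase, Kwame holds 87% of Northlake directly, and Tomas's stake falls to 1%.
Kwame holds 87% of Northlake, so Kwame controls Northlake.
Northlake holds 90% of Pellion, so Kwame controls Pellion.
Pellion holds 100% of Tessera, so Kwame controls Tessera.
Kwame did not control Tessera before and does after, so the clause is triggered.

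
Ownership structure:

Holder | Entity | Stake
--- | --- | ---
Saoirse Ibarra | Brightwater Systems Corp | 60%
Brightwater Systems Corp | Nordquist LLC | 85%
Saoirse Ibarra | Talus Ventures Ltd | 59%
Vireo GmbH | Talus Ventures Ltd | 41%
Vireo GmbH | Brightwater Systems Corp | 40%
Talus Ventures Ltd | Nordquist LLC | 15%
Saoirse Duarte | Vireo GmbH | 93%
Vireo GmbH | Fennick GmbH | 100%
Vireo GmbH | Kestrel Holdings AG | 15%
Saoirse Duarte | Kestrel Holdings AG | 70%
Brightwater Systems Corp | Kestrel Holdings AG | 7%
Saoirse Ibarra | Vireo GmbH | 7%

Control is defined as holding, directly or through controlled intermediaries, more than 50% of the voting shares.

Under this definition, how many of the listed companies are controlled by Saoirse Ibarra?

Saoirse Ibarra holds 60% of Brightwater, so Saoirse Ibarra controls Brightwater.
Saoirse Ibarra holds 59% of Talus, so Saoirse Ibarra controls Talus.
Talus and Brightwater together hold 15% + 85% = 100% of Nordquist, so Saoirse Ibarra controls Nordquist.
No other company's threshold is met.
Saoirse Ibarra controls 3 companies.

3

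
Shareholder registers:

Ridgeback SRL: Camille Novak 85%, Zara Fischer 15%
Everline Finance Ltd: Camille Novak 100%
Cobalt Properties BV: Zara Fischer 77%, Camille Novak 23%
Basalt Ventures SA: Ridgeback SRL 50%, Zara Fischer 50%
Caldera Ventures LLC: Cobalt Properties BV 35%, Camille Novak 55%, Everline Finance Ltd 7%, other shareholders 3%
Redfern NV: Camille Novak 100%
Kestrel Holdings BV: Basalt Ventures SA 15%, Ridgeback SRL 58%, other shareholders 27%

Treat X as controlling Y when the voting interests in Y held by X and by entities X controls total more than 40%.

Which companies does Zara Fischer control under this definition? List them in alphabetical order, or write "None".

Basalt Ventures SA, Cobalt Properties BV

Zara holds 77% of Cobalt, so Zara controls Cobalt.
Zara holds 50% of Basalt, so Zara controls Basalt.
No other company's threshold is met.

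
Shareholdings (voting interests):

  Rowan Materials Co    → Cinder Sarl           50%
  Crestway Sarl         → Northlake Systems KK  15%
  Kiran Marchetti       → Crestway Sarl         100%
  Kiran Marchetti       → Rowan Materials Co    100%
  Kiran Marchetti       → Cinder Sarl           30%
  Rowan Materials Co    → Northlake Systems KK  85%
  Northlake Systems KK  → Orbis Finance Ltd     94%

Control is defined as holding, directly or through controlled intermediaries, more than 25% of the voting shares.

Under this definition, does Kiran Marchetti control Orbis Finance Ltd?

Kiran holds 100% of Rowan, so Kiran controls Rowan.
Kiran holds 100% of Crestway, so Kiran controls Crestway.
Rowan and Crestway together hold 85% + 15% = 100% of Northlake, so Kiran controls Northlake.
Northlake holds 94% of Orbis, so Kiran controls Orbis.

Yes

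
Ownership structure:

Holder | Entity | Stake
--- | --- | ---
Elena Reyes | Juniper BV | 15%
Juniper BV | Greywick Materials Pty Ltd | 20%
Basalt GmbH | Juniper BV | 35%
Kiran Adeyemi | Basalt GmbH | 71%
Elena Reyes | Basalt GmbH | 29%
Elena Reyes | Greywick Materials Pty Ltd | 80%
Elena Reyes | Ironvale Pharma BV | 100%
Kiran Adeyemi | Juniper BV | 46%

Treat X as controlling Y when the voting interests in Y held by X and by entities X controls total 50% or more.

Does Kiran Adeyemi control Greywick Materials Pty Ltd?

No

Kiran holds 71% of Basalt, so Kiran controls Basalt.
Kiran and Basalt together hold 46% + 35% = 81% of Juniper, so Kiran controls Juniper.
In Greywick, Kiran's side holds only 20%, not ≥ 50%.
So Kiran does not control Greywick.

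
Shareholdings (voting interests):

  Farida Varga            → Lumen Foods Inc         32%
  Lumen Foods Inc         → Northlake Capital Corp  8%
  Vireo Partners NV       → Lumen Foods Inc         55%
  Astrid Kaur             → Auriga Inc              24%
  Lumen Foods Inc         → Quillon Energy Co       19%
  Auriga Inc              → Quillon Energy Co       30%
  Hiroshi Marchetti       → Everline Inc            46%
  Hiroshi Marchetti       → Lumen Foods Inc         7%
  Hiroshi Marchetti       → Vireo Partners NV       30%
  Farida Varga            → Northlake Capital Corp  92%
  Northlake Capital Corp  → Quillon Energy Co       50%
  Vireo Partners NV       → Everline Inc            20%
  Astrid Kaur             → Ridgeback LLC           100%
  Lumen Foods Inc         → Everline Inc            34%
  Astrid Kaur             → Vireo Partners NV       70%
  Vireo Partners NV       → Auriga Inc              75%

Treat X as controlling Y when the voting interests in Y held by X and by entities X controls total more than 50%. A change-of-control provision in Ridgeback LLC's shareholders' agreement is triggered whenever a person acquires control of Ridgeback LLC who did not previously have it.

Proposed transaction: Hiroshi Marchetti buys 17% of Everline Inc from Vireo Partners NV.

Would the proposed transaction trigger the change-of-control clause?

The purchase adds only to Hiroshi's holdings (Vireo's stake shrinks), so Hiroshi is the only person who could newly come to control Ridgeback.
Hiroshi's largest direct stake is 46% in Everline, which does not meet the threshold, so Hiroshi controls no company.
Neither Hiroshi nor any entity Hiroshi controls holds any voting interest in Ridgeback.
So before the transaction, Hiroshi does not control Ridgeback.
After the purchase, Hiroshi's direct stake in Everline rises to 46% + 17% = 63%, and Vireo's stake falls to 3%.
Hiroshi holds 63% of Everline, so Hiroshi controls Everline.
After the transaction, neither Hiroshi nor any entity Hiroshi controls holds a voting interest in Ridgeback, so Hiroshi still does not control it.
No new person acquires control, so the clause is not triggered.

No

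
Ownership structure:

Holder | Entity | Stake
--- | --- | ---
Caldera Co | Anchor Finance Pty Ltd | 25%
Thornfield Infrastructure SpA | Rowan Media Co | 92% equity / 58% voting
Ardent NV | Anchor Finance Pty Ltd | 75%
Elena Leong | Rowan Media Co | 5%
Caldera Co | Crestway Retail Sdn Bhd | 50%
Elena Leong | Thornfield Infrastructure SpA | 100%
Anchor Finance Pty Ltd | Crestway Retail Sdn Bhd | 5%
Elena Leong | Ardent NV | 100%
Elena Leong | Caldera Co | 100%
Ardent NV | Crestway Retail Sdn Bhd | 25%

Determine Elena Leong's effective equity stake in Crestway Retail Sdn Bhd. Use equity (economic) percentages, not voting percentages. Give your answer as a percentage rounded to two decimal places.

Elena reaches Crestway along 4 paths.
Via Ardent: 100% × 25% = 25%.
Via Caldera: 100% × 50% = 50%.
Via Ardent → Anchor: 100% × 75% × 5% = 3.75%.
Via Caldera → Anchor: 100% × 25% × 5% = 1.25%.
Total: 25% + 50% + 3.75% + 1.25% = 80%.
Rounded: 80.00%.

80.00%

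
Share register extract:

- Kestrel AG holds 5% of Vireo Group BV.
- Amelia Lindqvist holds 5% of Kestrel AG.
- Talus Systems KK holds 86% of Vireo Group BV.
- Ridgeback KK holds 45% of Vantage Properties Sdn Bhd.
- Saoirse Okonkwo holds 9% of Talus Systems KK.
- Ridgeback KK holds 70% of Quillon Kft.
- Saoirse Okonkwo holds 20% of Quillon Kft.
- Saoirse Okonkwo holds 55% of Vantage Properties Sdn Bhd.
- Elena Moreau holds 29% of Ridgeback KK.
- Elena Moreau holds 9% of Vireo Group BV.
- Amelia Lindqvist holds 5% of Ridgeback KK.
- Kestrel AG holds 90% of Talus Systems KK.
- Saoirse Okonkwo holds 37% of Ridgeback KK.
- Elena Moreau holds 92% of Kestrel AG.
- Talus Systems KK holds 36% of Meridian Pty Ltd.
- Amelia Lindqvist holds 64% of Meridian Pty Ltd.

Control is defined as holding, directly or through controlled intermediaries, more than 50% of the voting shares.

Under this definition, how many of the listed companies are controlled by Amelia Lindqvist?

Amelia holds 64% of Meridian, so Amelia controls Meridian.
No other company's threshold is met.
Amelia controls 1 company.

1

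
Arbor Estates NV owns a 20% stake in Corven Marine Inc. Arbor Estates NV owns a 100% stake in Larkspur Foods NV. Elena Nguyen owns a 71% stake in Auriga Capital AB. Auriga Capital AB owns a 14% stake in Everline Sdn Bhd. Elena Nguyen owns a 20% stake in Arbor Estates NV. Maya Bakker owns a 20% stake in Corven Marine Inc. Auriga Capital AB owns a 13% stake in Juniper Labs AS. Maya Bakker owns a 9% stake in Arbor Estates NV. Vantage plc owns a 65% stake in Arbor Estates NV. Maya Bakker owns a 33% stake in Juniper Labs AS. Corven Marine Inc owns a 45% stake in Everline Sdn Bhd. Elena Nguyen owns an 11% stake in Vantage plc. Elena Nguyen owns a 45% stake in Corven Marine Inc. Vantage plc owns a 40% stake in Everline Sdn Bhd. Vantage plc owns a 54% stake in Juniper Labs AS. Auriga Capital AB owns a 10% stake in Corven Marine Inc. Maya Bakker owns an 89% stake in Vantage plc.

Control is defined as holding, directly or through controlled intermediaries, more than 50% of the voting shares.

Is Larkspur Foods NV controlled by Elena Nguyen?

Elena holds 71% of Auriga, so Elena controls Auriga.
Elena and Auriga together hold 45% + 10% = 55% of Corven, so Elena controls Corven.
Auriga and Corven together hold 14% + 45% = 59% of Everline, so Elena controls Everline.
Neither Elena nor any entity Elena controls holds any voting interest in Larkspur.
So Elena does not control Larkspur.

No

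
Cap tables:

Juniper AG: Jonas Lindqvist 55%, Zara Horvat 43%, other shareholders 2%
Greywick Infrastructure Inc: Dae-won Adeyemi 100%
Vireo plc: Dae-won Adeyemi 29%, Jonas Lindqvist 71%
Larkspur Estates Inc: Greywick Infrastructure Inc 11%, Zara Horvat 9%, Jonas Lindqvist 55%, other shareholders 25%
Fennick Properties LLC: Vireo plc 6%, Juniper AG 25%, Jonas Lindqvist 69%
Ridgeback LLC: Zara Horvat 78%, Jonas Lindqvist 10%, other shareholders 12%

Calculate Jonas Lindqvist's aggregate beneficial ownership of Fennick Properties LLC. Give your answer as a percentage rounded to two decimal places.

87.01%

Jonas reaches Fennick along 3 paths.
Via Vireo: 71% × 6% = 4.26%.
Via Juniper: 55% × 25% = 13.75%.
Direct stake: 69% = 69%.
Total: 4.26% + 13.75% + 69% = 87.01%.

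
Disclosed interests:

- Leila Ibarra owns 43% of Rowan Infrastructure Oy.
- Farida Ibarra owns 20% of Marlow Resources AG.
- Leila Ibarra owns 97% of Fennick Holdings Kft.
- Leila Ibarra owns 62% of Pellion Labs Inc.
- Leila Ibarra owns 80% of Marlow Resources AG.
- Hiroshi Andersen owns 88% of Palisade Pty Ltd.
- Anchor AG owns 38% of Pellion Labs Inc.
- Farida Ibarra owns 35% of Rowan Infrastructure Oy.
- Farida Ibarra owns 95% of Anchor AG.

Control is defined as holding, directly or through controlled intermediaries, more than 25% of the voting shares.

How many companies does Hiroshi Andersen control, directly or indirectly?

1

Hiroshi holds 88% of Palisade, so Hiroshi controls Palisade.
No other company's threshold is met.
Hiroshi controls 1 company.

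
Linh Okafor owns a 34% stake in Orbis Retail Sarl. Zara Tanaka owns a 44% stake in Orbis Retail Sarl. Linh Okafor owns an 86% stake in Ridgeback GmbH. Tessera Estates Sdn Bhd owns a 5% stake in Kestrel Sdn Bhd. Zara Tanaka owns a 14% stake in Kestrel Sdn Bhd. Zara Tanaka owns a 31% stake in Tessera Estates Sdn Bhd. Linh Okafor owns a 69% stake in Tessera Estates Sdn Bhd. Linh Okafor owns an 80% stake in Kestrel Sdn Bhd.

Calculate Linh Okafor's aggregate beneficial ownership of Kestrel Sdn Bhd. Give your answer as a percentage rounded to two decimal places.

Linh reaches Kestrel along 2 paths.
Direct stake: 80% = 80%.
Via Tessera: 69% × 5% = 3.45%.
Total: 80% + 3.45% = 83.45%.

83.45%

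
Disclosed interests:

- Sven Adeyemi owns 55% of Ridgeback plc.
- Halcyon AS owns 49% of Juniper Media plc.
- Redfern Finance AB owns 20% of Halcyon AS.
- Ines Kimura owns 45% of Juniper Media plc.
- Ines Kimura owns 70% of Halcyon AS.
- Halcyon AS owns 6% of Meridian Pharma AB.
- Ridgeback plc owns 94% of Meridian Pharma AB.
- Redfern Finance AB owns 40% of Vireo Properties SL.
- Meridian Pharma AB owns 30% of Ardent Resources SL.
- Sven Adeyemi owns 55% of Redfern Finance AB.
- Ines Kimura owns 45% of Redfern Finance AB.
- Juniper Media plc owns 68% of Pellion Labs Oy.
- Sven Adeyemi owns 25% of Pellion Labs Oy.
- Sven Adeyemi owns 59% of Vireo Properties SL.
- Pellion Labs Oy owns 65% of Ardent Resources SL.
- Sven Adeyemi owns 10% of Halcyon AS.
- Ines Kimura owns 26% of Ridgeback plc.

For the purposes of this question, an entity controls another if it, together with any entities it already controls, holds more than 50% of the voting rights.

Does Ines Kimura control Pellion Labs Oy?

Yes

Ines holds 70% of Halcyon, so Ines controls Halcyon.
Halcyon and Ines together hold 49% + 45% = 94% of Juniper, so Ines controls Juniper.
Juniper holds 68% of Pellion, so Ines controls Pellion.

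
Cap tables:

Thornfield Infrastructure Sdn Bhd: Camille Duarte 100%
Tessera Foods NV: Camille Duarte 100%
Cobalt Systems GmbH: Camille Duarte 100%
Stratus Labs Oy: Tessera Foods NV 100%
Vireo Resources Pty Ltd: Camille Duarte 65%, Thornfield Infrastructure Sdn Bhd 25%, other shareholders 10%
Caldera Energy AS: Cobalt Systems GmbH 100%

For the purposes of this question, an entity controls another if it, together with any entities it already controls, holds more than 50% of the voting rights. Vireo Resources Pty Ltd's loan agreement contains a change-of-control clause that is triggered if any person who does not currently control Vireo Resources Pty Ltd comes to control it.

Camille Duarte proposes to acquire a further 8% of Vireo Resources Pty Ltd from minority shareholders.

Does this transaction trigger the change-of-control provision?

The purchase changes only Camille's holdings, so Camille is the only person who could newly come to control Vireo.
Camille holds 100% of Thornfield, so Camille controls Thornfield.
Camille and Thornfield together hold 65% + 25% = 90% of Vireo, so Camille controls Vireo.
So Camille already controls Vireo before the transaction.
After the purchase, Camille's direct stake in Vireo rises to 65% + 8% = 73%.
Camille controlled Vireo already, so this is not a new person acquiring control; every other person's position is unchanged or reduced.
No new person acquires control, so the clause is not triggered.

No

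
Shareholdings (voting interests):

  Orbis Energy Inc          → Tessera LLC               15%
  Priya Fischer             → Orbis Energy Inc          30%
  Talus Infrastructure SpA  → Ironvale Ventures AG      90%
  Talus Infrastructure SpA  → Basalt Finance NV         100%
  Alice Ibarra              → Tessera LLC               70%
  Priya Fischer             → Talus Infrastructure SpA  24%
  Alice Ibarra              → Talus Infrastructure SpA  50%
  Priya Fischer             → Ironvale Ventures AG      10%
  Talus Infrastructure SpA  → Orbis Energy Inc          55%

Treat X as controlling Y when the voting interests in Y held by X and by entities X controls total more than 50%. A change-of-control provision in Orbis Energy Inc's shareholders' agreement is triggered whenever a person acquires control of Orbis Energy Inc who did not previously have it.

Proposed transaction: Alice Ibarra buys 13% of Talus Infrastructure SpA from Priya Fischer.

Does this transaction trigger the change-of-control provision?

Yes

The purchase adds only to Alice's holdings (Priya's stake shrinks), so Alice is the only person who could newly come to control Orbis.
Alice holds 70% of Tessera, so Alice controls Tessera.
Neither Alice nor any entity Alice controls holds any voting interest in Orbis.
So before the transaction, Alice does not control Orbis.
After the purchase, Alice's direct stake in Talus rises to 50% + 13% = 63%, and Priya's stake falls to 11%.
Alice holds 63% of Talus, so Alice controls Talus.
Talus holds 55% of Orbis, so Alice controls Orbis.
Alice did not control Orbis before and does after, so the clause is triggered.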